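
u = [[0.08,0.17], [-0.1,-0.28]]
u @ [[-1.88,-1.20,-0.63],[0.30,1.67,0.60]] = [[-0.1, 0.19, 0.05], [0.1, -0.35, -0.11]]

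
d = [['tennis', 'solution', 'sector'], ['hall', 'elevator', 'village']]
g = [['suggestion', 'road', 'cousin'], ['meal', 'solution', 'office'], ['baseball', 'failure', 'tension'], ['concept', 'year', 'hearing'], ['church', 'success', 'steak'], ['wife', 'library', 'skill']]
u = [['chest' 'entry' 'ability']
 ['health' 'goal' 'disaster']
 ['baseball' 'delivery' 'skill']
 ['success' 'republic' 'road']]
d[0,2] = 'sector'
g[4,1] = 'success'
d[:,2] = ['sector', 'village']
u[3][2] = 'road'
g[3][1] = 'year'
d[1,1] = 'elevator'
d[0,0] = 'tennis'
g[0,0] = 'suggestion'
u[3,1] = 'republic'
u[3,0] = 'success'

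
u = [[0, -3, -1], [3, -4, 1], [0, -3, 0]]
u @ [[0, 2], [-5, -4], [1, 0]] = [[14, 12], [21, 22], [15, 12]]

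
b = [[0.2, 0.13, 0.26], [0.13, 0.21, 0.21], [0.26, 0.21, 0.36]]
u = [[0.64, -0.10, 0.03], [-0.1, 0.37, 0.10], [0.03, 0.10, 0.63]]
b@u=[[0.12, 0.05, 0.18], [0.07, 0.09, 0.16], [0.16, 0.09, 0.26]]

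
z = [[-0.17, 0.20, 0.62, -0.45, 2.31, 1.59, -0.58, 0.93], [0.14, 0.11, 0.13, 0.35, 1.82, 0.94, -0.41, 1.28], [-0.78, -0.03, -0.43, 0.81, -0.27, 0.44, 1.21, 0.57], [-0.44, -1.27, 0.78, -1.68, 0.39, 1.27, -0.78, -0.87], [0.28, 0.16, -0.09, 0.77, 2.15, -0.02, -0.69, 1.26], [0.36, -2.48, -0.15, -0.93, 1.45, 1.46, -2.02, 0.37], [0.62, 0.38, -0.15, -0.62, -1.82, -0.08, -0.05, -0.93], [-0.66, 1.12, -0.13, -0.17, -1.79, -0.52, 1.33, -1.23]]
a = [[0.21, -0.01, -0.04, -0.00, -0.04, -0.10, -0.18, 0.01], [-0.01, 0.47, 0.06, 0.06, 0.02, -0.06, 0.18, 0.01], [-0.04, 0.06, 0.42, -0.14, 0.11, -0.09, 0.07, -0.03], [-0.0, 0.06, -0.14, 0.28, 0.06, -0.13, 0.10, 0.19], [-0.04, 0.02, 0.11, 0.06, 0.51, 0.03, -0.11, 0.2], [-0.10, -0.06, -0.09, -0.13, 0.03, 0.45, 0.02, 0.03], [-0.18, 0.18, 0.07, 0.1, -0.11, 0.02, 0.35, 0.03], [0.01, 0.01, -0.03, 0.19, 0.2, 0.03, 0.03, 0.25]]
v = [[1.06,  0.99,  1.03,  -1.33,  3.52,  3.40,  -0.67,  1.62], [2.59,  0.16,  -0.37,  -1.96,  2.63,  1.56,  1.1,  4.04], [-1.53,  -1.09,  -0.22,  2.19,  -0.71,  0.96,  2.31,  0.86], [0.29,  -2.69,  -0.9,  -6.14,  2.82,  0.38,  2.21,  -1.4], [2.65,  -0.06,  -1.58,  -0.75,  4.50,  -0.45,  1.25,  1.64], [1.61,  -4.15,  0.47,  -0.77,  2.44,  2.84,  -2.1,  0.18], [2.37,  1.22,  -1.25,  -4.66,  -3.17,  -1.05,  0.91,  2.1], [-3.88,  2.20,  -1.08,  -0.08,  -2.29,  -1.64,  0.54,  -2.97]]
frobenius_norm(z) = 8.02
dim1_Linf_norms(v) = [3.52, 4.04, 2.31, 6.14, 4.5, 4.15, 4.66, 3.88]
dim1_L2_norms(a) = [0.3, 0.51, 0.48, 0.41, 0.58, 0.49, 0.46, 0.38]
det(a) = -0.00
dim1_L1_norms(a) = [0.59, 0.87, 0.96, 0.96, 1.08, 0.91, 1.04, 0.75]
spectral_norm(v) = 11.88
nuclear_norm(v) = 40.76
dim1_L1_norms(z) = [6.85, 5.18, 4.54, 7.48, 5.42, 9.22, 4.65, 6.95]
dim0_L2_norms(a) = [0.3, 0.51, 0.48, 0.41, 0.58, 0.49, 0.46, 0.38]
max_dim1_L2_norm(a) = 0.58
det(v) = 28451.58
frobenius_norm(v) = 17.46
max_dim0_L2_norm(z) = 4.7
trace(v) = 0.14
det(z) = -0.00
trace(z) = 0.16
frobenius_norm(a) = 1.30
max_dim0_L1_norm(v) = 22.08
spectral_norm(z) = 6.31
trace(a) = 2.94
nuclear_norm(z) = 15.61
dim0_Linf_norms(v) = [3.88, 4.15, 1.58, 6.14, 4.5, 3.4, 2.31, 4.04]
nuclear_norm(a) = 2.95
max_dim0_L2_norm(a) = 0.58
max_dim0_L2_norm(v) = 8.43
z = v @ a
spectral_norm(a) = 0.71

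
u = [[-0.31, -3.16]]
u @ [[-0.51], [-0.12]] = [[0.54]]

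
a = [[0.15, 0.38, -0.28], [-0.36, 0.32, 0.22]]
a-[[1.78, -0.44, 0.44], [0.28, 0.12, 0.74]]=[[-1.63, 0.82, -0.72], [-0.64, 0.2, -0.52]]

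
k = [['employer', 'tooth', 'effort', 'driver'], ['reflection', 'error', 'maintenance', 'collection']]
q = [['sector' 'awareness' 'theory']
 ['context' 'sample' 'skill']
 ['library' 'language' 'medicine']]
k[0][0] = 'employer'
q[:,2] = ['theory', 'skill', 'medicine']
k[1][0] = 'reflection'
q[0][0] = 'sector'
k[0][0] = 'employer'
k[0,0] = 'employer'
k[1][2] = 'maintenance'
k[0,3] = 'driver'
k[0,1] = 'tooth'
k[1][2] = 'maintenance'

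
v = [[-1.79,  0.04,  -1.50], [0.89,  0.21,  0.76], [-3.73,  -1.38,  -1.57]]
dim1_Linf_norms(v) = [1.79, 0.89, 3.73]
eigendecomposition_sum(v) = [[-2.24-0.00j, (-0.43+0j), -1.33+0.00j], [1.06+0.00j, 0.20-0.00j, 0.63-0.00j], [(-3.03-0j), -0.59+0.00j, -1.81+0.00j]] + [[(0.22-0.17j), (0.24-0.38j), (-0.08-0.01j)], [(-0.09+0.23j), 0.39j, (0.06-0.03j)], [-0.35+0.21j, (-0.4+0.52j), (0.12+0.02j)]] + [[(0.22+0.17j), 0.24+0.38j, (-0.08+0.01j)],[-0.09-0.23j, 0.00-0.39j, 0.06+0.03j],[(-0.35-0.21j), -0.40-0.52j, (0.12-0.02j)]]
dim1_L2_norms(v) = [2.34, 1.19, 4.28]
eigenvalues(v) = [(-3.84+0j), (0.35+0.24j), (0.35-0.24j)]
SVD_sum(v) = [[-1.89, -0.55, -0.98], [0.99, 0.29, 0.52], [-3.65, -1.06, -1.90]] + [[0.12, 0.55, -0.54],[-0.04, -0.17, 0.16],[-0.07, -0.33, 0.33]] + [[-0.02,0.03,0.03], [-0.07,0.09,0.08], [-0.01,0.01,0.01]]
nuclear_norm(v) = 6.01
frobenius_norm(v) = 5.02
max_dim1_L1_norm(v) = 6.68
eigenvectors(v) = [[(0.57+0j), (-0.51+0.05j), -0.51-0.05j], [-0.27+0.00j, 0.35-0.27j, (0.35+0.27j)], [0.77+0.00j, 0.74+0.00j, 0.74-0.00j]]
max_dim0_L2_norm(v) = 4.23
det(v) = -0.68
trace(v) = -3.15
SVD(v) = [[-0.45, 0.83, -0.33], [0.24, -0.25, -0.94], [-0.86, -0.5, -0.08]] @ diag([4.922904702561571, 0.9463461458381377, 0.14539003320201768]) @ [[0.86, 0.25, 0.45], [0.16, 0.71, -0.69], [0.49, -0.66, -0.57]]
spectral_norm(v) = 4.92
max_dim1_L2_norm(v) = 4.28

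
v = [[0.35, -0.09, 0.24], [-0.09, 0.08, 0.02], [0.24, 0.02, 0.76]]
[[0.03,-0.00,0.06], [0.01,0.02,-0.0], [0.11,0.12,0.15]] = v @ [[0.01, -0.1, 0.04], [0.1, 0.14, -0.05], [0.14, 0.19, 0.19]]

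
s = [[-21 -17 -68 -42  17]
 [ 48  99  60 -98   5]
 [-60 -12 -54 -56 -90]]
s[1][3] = -98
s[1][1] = 99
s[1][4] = 5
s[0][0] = -21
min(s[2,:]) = -90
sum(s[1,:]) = 114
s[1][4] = 5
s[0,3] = -42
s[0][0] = -21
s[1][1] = 99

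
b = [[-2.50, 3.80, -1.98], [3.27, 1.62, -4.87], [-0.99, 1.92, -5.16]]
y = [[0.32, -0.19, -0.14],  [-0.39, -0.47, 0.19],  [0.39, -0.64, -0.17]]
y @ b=[[-1.28, 0.64, 1.01], [-0.75, -1.88, 2.08], [-2.9, 0.12, 3.22]]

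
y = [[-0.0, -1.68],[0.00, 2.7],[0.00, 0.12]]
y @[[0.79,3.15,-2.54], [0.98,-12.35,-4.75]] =[[-1.65, 20.75, 7.98], [2.65, -33.34, -12.82], [0.12, -1.48, -0.57]]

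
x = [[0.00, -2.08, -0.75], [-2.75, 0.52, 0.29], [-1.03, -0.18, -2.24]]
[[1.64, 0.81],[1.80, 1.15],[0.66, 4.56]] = x@[[-0.8,-0.56], [-0.84,0.26], [0.14,-1.8]]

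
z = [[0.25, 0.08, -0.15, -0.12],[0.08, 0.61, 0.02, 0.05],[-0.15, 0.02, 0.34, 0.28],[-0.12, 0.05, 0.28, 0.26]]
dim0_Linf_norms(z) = [0.25, 0.61, 0.34, 0.28]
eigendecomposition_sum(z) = [[0.09, -0.05, -0.17, -0.15], [-0.05, 0.03, 0.1, 0.09], [-0.17, 0.1, 0.31, 0.27], [-0.15, 0.09, 0.27, 0.24]] + [[0.04,0.16,-0.02,-0.01], [0.16,0.57,-0.07,-0.03], [-0.02,-0.07,0.01,0.0], [-0.01,-0.03,0.00,0.0]] + [[0.11,-0.03,0.04,0.04], [-0.03,0.01,-0.01,-0.01], [0.04,-0.01,0.01,0.01], [0.04,-0.01,0.01,0.01]] + [[0.0,  0.0,  0.00,  -0.00], [0.0,  0.0,  0.00,  -0.00], [0.00,  0.0,  0.01,  -0.01], [-0.0,  -0.0,  -0.01,  0.01]]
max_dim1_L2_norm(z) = 0.62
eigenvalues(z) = [0.67, 0.63, 0.14, 0.02]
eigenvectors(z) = [[0.37, 0.27, 0.89, -0.02], [-0.22, 0.95, -0.20, -0.04], [-0.68, -0.12, 0.3, -0.66], [-0.59, -0.05, 0.28, 0.75]]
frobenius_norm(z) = 0.93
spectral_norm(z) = 0.67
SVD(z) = [[-0.37,0.27,0.89,-0.02], [0.22,0.95,-0.20,-0.04], [0.68,-0.12,0.30,-0.66], [0.59,-0.05,0.28,0.75]] @ diag([0.6727939487565073, 0.6271847088143119, 0.14398030670563816, 0.016041035723543127]) @ [[-0.37,  0.22,  0.68,  0.59], [0.27,  0.95,  -0.12,  -0.05], [0.89,  -0.2,  0.30,  0.28], [-0.02,  -0.04,  -0.66,  0.75]]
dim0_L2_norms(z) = [0.33, 0.62, 0.47, 0.4]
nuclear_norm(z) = 1.46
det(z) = 0.00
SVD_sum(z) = [[0.09, -0.05, -0.17, -0.15], [-0.05, 0.03, 0.10, 0.09], [-0.17, 0.10, 0.31, 0.27], [-0.15, 0.09, 0.27, 0.24]] + [[0.04, 0.16, -0.02, -0.01], [0.16, 0.57, -0.07, -0.03], [-0.02, -0.07, 0.01, 0.0], [-0.01, -0.03, 0.00, 0.00]] + [[0.11, -0.03, 0.04, 0.04], [-0.03, 0.01, -0.01, -0.01], [0.04, -0.01, 0.01, 0.01], [0.04, -0.01, 0.01, 0.01]] + [[0.0, 0.00, 0.0, -0.0],[0.0, 0.0, 0.00, -0.0],[0.0, 0.0, 0.01, -0.01],[-0.0, -0.00, -0.01, 0.01]]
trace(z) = 1.46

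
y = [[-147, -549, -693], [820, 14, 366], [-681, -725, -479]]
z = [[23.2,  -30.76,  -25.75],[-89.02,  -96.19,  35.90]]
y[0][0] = -147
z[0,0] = 23.2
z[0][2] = -25.75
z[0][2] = -25.75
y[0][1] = -549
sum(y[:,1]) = -1260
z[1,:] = [-89.02, -96.19, 35.9]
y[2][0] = -681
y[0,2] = -693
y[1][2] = 366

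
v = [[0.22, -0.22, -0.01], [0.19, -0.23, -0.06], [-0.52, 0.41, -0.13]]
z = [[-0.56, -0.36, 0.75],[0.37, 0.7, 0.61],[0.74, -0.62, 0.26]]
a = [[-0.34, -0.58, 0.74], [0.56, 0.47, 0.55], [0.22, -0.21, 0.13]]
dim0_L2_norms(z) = [1.0, 1.0, 1.0]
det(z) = -1.00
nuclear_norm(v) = 0.93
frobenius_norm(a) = 1.39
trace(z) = 0.40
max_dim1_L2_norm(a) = 1.0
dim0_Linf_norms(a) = [0.56, 0.58, 0.74]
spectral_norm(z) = 1.00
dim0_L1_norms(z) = [1.67, 1.68, 1.62]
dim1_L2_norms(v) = [0.31, 0.3, 0.67]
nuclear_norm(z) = 3.00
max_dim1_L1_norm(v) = 1.06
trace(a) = 0.26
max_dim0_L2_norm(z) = 1.0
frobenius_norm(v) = 0.80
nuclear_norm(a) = 2.20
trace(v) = -0.14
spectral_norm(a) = 1.02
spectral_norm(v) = 0.79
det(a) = -0.25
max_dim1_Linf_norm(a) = 0.74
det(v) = 0.00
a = z + v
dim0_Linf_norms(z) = [0.74, 0.7, 0.75]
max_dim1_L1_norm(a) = 1.66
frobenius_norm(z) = 1.73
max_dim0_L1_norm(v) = 0.93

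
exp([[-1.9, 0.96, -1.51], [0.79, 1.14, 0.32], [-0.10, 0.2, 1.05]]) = [[0.38, 0.86, -1.37], [0.86, 3.72, 0.18], [0.01, 0.58, 2.99]]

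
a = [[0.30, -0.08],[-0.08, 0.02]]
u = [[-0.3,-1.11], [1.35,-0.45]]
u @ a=[[-0.0, 0.0], [0.44, -0.12]]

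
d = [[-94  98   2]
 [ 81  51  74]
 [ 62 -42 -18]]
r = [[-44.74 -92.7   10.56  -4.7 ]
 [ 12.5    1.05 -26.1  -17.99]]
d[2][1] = -42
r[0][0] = -44.74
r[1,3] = -17.99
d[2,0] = 62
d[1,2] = 74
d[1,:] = [81, 51, 74]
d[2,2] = -18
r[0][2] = 10.56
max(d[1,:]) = 81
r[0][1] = -92.7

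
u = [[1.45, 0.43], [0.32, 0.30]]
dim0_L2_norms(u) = [1.48, 0.52]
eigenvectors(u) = [[0.97, -0.32], [0.25, 0.95]]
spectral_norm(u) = 1.56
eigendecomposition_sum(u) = [[1.43, 0.49],  [0.36, 0.12]] + [[0.02, -0.06], [-0.04, 0.18]]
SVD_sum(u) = [[1.43, 0.48], [0.38, 0.13]] + [[0.02, -0.05], [-0.06, 0.17]]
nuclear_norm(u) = 1.75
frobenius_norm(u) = 1.57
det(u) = 0.30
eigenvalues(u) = [1.56, 0.19]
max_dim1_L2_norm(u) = 1.51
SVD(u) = [[-0.97, -0.25],[-0.25, 0.97]] @ diag([1.563203378275313, 0.19025035650071473]) @ [[-0.95,  -0.31], [-0.31,  0.95]]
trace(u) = 1.75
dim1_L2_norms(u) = [1.51, 0.44]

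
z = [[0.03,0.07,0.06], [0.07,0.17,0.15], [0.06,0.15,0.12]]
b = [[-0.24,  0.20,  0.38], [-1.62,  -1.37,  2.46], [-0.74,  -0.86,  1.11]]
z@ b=[[-0.16, -0.14, 0.25], [-0.40, -0.35, 0.61], [-0.35, -0.3, 0.52]]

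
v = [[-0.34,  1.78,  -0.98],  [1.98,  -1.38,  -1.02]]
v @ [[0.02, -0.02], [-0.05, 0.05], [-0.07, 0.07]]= [[-0.03, 0.03], [0.18, -0.18]]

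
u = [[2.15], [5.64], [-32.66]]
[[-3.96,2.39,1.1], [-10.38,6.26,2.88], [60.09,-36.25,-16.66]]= u @ [[-1.84,  1.11,  0.51]]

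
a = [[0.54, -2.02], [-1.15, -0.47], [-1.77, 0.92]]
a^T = [[0.54, -1.15, -1.77], [-2.02, -0.47, 0.92]]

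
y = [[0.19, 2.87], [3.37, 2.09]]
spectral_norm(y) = 4.43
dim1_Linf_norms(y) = [2.87, 3.37]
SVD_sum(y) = [[1.52, 1.64], [2.59, 2.81]] + [[-1.33,1.23], [0.78,-0.72]]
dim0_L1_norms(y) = [3.56, 4.96]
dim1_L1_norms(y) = [3.06, 5.46]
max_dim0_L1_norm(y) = 4.96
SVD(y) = [[-0.51, -0.86], [-0.86, 0.51]] @ diag([4.42851646769611, 2.094335669214553]) @ [[-0.68, -0.73],[0.73, -0.68]]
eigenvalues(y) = [-2.11, 4.39]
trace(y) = 2.28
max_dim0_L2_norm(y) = 3.55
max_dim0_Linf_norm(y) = 3.37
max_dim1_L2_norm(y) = 3.97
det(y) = -9.27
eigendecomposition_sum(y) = [[-1.36, 0.93], [1.09, -0.75]] + [[1.55, 1.94],[2.28, 2.84]]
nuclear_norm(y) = 6.52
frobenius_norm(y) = 4.90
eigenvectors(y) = [[-0.78, -0.56],[0.63, -0.83]]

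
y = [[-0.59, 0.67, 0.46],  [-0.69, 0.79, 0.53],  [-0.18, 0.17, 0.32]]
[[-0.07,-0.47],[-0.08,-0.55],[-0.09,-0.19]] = y @ [[-0.01, 0.26], [0.11, -0.25], [-0.33, -0.33]]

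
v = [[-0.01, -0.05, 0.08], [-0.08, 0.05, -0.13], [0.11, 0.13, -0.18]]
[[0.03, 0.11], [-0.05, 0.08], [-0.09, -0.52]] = v@ [[-0.87, -3.5],[2.87, 2.28],[2.03, 2.38]]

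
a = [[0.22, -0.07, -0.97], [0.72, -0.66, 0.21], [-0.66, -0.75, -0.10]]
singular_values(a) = [1.0, 1.0, 1.0]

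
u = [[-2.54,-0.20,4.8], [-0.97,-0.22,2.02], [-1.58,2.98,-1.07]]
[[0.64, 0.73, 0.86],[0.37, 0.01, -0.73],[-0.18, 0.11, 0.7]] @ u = [[-3.69, 2.27, 3.63], [0.20, -2.25, 2.58], [-0.76, 2.10, -1.39]]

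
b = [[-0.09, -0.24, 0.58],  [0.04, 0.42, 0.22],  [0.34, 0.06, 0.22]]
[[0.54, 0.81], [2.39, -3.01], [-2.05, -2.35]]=b@[[-8.23, -4.74], [5.46, -5.81], [1.92, -1.75]]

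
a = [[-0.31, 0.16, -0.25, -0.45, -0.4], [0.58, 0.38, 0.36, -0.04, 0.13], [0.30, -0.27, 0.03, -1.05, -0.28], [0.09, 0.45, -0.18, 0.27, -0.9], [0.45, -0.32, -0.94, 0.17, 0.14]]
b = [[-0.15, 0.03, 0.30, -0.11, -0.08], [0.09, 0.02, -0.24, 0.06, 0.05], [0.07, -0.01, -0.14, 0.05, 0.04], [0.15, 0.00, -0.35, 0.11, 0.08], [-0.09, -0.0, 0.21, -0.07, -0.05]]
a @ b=[[0.01, -0.0, -0.02, 0.01, 0.01],[-0.05, 0.02, 0.07, -0.04, -0.02],[-0.20, 0.00, 0.46, -0.14, -0.11],[0.14, 0.01, -0.34, 0.1, 0.07],[-0.15, 0.02, 0.31, -0.11, -0.08]]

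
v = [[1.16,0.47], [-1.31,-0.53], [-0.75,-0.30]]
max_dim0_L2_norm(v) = 1.9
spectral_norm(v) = 2.05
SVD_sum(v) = [[1.16, 0.47], [-1.31, -0.53], [-0.75, -0.30]] + [[-0.00, 0.00], [0.0, -0.00], [-0.0, 0.0]]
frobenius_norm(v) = 2.05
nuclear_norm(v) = 2.06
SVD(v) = [[-0.61, 0.37], [0.69, -0.19], [0.39, 0.91]] @ diag([2.0532876568055753, 0.0031302411838815243]) @ [[-0.93,  -0.37],[-0.37,  0.93]]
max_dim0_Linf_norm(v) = 1.31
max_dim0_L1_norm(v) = 3.22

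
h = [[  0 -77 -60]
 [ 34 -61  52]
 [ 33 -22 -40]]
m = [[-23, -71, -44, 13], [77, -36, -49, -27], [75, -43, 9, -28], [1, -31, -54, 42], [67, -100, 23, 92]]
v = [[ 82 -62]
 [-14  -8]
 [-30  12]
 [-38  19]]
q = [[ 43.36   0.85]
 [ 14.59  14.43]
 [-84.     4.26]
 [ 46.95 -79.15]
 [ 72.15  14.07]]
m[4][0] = 67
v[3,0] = -38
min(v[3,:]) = -38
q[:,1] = [0.85, 14.43, 4.26, -79.15, 14.07]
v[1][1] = -8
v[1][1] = -8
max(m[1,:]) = 77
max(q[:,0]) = 72.15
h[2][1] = -22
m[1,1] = -36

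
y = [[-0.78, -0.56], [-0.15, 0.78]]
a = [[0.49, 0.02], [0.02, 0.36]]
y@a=[[-0.39,-0.22], [-0.06,0.28]]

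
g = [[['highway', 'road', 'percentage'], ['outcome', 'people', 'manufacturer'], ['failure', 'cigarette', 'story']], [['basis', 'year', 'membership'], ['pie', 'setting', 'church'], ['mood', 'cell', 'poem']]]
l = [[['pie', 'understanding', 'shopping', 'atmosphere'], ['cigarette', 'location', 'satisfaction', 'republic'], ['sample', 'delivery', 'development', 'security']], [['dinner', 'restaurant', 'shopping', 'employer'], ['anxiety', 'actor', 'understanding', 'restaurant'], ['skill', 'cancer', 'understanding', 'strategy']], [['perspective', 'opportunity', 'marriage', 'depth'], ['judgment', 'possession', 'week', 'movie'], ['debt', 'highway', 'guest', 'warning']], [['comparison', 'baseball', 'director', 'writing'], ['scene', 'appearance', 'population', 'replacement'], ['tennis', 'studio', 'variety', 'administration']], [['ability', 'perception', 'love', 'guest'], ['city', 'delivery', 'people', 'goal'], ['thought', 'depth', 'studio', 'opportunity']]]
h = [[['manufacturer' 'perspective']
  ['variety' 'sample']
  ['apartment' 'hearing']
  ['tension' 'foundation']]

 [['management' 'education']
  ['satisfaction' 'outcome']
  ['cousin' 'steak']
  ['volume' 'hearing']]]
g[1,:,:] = [['basis', 'year', 'membership'], ['pie', 'setting', 'church'], ['mood', 'cell', 'poem']]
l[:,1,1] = ['location', 'actor', 'possession', 'appearance', 'delivery']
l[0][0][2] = 'shopping'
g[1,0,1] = 'year'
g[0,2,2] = 'story'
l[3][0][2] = 'director'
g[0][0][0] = 'highway'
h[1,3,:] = ['volume', 'hearing']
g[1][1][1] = 'setting'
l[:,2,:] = [['sample', 'delivery', 'development', 'security'], ['skill', 'cancer', 'understanding', 'strategy'], ['debt', 'highway', 'guest', 'warning'], ['tennis', 'studio', 'variety', 'administration'], ['thought', 'depth', 'studio', 'opportunity']]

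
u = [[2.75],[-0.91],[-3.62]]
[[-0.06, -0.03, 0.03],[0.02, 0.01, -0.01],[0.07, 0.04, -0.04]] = u@ [[-0.02,-0.01,0.01]]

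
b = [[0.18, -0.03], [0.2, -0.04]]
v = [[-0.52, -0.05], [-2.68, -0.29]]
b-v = [[0.70, 0.02], [2.88, 0.25]]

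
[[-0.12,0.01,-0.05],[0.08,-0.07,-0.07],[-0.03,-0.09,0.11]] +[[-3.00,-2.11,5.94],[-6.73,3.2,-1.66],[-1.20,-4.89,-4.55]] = [[-3.12, -2.10, 5.89],[-6.65, 3.13, -1.73],[-1.23, -4.98, -4.44]]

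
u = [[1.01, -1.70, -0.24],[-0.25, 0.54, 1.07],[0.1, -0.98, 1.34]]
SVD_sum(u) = [[0.84, -1.76, 0.12], [-0.23, 0.47, -0.03], [0.44, -0.91, 0.06]] + [[0.07,0.01,-0.38], [-0.19,-0.02,1.07], [-0.23,-0.02,1.3]] + [[0.1, 0.05, 0.02], [0.17, 0.08, 0.03], [-0.11, -0.05, -0.02]]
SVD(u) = [[0.86, -0.22, -0.45], [-0.23, 0.62, -0.75], [0.45, 0.75, 0.49]] @ diag([2.2584920352676137, 1.7518459881718622, 0.25089711110114693]) @ [[0.43, -0.9, 0.06], [-0.17, -0.01, 0.98], [-0.89, -0.44, -0.16]]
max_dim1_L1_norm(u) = 2.95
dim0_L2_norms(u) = [1.05, 2.04, 1.73]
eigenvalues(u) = [(0.46+0j), (1.21+0.82j), (1.21-0.82j)]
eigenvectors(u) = [[(0.94+0j),-0.80+0.00j,(-0.8-0j)], [(0.27+0j),0.15+0.34j,0.15-0.34j], [(0.2+0j),(-0.35+0.32j),(-0.35-0.32j)]]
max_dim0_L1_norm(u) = 3.22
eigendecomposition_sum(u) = [[0.42-0.00j, (0.64+0j), -0.67+0.00j], [0.12-0.00j, 0.19+0.00j, (-0.2+0j)], [0.09-0.00j, 0.14+0.00j, (-0.14+0j)]] + [[(0.3-0.31j), (-1.17-0.09j), 0.22+1.58j], [-0.19-0.07j, (0.18+0.52j), (0.63-0.38j)], [(0.01-0.26j), -0.56+0.44j, (0.74+0.62j)]] + [[0.30+0.31j, -1.17+0.09j, 0.22-1.58j], [-0.19+0.07j, (0.18-0.52j), 0.63+0.38j], [(0.01+0.26j), -0.56-0.44j, (0.74-0.62j)]]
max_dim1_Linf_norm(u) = 1.7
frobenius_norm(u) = 2.87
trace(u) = 2.89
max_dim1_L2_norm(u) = 1.99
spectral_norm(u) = 2.26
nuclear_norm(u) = 4.26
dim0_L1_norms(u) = [1.36, 3.22, 2.65]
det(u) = 0.99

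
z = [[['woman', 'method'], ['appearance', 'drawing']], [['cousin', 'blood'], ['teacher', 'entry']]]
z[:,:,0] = [['woman', 'appearance'], ['cousin', 'teacher']]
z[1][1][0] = 'teacher'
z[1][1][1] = 'entry'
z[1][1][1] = 'entry'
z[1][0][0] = 'cousin'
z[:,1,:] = [['appearance', 'drawing'], ['teacher', 'entry']]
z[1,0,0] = 'cousin'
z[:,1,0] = ['appearance', 'teacher']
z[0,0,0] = 'woman'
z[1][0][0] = 'cousin'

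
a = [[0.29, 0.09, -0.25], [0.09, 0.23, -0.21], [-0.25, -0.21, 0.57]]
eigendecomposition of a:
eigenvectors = [[-0.46, -0.76, 0.47], [-0.37, 0.64, 0.68], [0.81, -0.14, 0.57]]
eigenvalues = [0.81, 0.17, 0.12]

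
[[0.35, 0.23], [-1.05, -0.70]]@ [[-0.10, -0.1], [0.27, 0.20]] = [[0.03, 0.01], [-0.08, -0.03]]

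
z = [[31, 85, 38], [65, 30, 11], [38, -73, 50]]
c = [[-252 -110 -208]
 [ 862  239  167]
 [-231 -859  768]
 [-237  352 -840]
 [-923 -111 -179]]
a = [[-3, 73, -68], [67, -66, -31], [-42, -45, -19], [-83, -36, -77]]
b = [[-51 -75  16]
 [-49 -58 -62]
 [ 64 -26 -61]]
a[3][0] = -83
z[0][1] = 85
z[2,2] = 50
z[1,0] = 65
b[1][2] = -62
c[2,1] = -859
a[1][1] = -66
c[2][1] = -859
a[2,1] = -45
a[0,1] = 73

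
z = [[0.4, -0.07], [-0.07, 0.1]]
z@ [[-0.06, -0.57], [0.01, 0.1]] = [[-0.02,  -0.24],[0.01,  0.05]]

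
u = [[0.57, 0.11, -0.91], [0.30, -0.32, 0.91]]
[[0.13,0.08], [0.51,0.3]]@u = [[0.10,-0.01,-0.05], [0.38,-0.04,-0.19]]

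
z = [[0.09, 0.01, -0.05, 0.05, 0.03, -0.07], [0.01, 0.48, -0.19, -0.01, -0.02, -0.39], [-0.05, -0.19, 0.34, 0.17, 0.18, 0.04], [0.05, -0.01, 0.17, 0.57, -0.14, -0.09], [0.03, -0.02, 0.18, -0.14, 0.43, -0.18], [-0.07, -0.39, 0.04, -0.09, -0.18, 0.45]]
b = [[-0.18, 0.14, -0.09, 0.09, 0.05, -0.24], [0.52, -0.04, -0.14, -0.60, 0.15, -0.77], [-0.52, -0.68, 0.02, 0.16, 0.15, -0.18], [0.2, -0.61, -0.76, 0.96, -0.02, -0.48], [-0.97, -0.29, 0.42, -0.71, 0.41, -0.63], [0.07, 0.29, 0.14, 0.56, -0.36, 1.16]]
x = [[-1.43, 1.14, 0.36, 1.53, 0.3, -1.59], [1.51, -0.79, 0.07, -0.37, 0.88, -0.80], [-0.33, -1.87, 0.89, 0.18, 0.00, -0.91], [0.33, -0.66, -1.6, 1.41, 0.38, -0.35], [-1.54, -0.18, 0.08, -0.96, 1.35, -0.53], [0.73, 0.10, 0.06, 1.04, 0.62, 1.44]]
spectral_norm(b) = 2.04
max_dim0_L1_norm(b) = 3.46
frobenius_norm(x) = 5.75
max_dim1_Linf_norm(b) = 1.16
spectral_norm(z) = 0.92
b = z @ x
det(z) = -0.00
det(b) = 0.00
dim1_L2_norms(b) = [0.36, 1.13, 0.9, 1.46, 1.51, 1.38]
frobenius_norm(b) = 2.92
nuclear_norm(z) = 2.38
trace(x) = 2.87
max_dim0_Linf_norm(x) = 1.87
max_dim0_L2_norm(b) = 1.63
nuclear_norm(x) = 13.43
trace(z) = 2.36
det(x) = -93.00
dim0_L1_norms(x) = [5.87, 4.74, 3.06, 5.49, 3.53, 5.62]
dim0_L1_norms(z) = [0.3, 1.1, 0.97, 1.03, 0.98, 1.22]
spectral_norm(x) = 3.29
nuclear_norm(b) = 5.35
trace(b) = 2.33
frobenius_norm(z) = 1.31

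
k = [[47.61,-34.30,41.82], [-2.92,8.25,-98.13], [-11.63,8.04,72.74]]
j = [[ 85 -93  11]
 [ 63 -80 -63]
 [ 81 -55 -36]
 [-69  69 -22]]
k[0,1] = -34.3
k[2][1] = 8.04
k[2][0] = -11.63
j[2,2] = -36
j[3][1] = 69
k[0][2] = 41.82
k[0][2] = 41.82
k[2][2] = 72.74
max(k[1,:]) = 8.25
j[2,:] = [81, -55, -36]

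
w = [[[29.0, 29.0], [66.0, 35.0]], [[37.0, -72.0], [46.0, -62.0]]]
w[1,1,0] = 46.0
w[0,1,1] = 35.0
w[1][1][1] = -62.0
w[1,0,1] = -72.0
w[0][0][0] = 29.0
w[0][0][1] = 29.0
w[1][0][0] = 37.0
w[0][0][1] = 29.0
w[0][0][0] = 29.0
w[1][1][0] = 46.0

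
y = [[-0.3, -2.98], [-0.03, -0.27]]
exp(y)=[[0.77, -2.27], [-0.02, 0.80]]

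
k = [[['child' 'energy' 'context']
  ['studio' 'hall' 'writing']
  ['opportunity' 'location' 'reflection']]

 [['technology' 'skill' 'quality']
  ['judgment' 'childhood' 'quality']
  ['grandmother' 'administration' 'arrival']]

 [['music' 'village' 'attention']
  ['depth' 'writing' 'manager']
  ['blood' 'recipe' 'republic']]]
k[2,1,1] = 'writing'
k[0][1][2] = 'writing'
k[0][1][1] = 'hall'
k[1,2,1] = 'administration'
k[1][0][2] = 'quality'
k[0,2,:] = ['opportunity', 'location', 'reflection']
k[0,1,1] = 'hall'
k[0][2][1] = 'location'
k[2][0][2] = 'attention'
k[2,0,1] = 'village'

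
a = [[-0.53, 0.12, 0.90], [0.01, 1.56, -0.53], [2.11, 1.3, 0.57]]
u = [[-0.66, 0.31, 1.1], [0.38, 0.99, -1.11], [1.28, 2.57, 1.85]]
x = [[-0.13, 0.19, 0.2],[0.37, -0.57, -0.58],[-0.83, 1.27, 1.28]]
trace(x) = 0.58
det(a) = -3.92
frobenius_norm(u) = 3.97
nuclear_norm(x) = 2.21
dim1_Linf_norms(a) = [0.9, 1.56, 2.11]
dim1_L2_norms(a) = [1.05, 1.65, 2.54]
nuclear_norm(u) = 5.93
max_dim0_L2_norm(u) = 2.77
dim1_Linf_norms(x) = [0.2, 0.58, 1.28]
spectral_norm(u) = 3.48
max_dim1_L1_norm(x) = 3.38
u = a + x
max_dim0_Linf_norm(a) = 2.11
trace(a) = 1.60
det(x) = -0.00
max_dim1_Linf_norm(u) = 2.57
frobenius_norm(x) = 2.20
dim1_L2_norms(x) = [0.3, 0.89, 1.98]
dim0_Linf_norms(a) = [2.11, 1.56, 0.9]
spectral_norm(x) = 2.20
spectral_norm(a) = 2.68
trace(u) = 2.18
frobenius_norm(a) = 3.21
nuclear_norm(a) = 5.13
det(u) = -4.07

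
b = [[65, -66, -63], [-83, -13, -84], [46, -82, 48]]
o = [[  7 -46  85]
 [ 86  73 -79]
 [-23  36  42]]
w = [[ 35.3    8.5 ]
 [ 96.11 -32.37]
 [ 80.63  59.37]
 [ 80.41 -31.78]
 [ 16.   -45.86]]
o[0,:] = [7, -46, 85]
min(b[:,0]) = -83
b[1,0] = -83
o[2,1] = 36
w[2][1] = 59.37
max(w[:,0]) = 96.11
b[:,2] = [-63, -84, 48]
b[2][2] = 48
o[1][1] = 73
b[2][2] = 48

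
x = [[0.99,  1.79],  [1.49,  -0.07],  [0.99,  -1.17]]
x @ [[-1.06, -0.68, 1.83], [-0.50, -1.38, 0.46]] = [[-1.94, -3.14, 2.64], [-1.54, -0.92, 2.69], [-0.46, 0.94, 1.27]]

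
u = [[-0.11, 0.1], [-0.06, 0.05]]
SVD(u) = [[-0.89, -0.46],[-0.46, 0.89]] @ diag([0.16790214996552852, 0.0029779249408220915]) @ [[0.75,-0.67], [-0.67,-0.75]]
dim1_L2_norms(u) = [0.15, 0.08]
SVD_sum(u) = [[-0.11,0.1],[-0.06,0.05]] + [[0.0, 0.00], [-0.0, -0.0]]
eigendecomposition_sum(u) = [[-0.12,0.12], [-0.08,0.08]] + [[0.02, -0.03], [0.02, -0.03]]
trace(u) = -0.06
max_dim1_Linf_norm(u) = 0.11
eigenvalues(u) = [-0.05, -0.01]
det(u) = 0.00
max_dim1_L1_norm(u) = 0.21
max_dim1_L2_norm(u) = 0.15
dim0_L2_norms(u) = [0.13, 0.11]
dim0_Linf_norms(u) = [0.11, 0.1]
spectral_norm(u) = 0.17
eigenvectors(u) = [[-0.86, -0.71], [-0.51, -0.71]]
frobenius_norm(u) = 0.17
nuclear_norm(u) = 0.17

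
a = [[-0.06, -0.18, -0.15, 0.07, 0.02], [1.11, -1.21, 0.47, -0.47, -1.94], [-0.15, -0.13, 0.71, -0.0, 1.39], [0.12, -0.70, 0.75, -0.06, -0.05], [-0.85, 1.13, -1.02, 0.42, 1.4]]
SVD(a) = [[-0.0, 0.02, -0.78, -0.2, -0.60], [0.73, 0.11, -0.1, -0.58, 0.33], [-0.23, -0.81, 0.16, -0.51, -0.07], [0.17, -0.49, -0.51, 0.49, 0.48], [-0.62, 0.29, -0.32, -0.36, 0.55]] @ diag([3.5823313178207226, 1.6378861640074864, 0.31494046552819427, 0.27425016502322064, 0.00553111844934759]) @ [[0.39, -0.47, 0.26, -0.17, -0.73], [-0.04, 0.39, -0.73, 0.06, -0.55], [0.38, 0.76, 0.4, -0.35, -0.06], [-0.7, 0.2, 0.48, 0.29, -0.4], [0.46, 0.12, 0.11, 0.87, 0.01]]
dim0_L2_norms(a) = [1.41, 1.81, 1.53, 0.64, 2.77]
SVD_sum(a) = [[-0.0, 0.00, -0.0, 0.0, 0.0], [1.02, -1.22, 0.69, -0.45, -1.91], [-0.32, 0.39, -0.22, 0.14, 0.6], [0.24, -0.29, 0.16, -0.11, -0.45], [-0.86, 1.04, -0.58, 0.38, 1.62]] + [[-0.00, 0.01, -0.03, 0.00, -0.02],[-0.01, 0.07, -0.13, 0.01, -0.10],[0.05, -0.53, 0.97, -0.08, 0.74],[0.03, -0.32, 0.59, -0.05, 0.44],[-0.02, 0.19, -0.35, 0.03, -0.26]] + [[-0.09, -0.18, -0.10, 0.09, 0.01], [-0.01, -0.02, -0.01, 0.01, 0.0], [0.02, 0.04, 0.02, -0.02, -0.0], [-0.06, -0.12, -0.06, 0.06, 0.01], [-0.04, -0.08, -0.04, 0.04, 0.01]] + [[0.04, -0.01, -0.03, -0.02, 0.02], [0.11, -0.03, -0.08, -0.05, 0.06], [0.10, -0.03, -0.07, -0.04, 0.06], [-0.09, 0.03, 0.06, 0.04, -0.05], [0.07, -0.02, -0.05, -0.03, 0.04]] + [[-0.0, -0.00, -0.00, -0.0, -0.00], [0.0, 0.0, 0.00, 0.0, 0.00], [-0.0, -0.00, -0.0, -0.0, -0.0], [0.0, 0.0, 0.00, 0.00, 0.00], [0.00, 0.00, 0.00, 0.0, 0.0]]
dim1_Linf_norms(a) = [0.18, 1.94, 1.39, 0.75, 1.4]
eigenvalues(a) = [(0.49+1.34j), (0.49-1.34j), (-0.11+0.19j), (-0.11-0.19j), (0.03+0j)]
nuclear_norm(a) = 5.81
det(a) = 0.00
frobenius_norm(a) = 3.96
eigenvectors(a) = [[(0.03+0.05j), (0.03-0.05j), -0.62+0.00j, (-0.62-0j), 0.42+0.00j], [(-0.12-0.41j), -0.12+0.41j, (-0.29+0.41j), (-0.29-0.41j), (0.07+0j)], [(0.59+0j), (0.59-0j), (-0.12+0.25j), -0.12-0.25j, 0.10+0.00j], [(0.31-0.27j), (0.31+0.27j), (-0.51-0.07j), -0.51+0.07j, 0.90+0.00j], [-0.10+0.54j, (-0.1-0.54j), -0.06-0.13j, (-0.06+0.13j), 0j]]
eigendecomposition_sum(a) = [[-0.05+0.01j, 0.05-0.03j, (-0.02+0.06j), (0.02-0.01j), 0.11+0.02j], [(0.35+0.05j), (-0.43+0.1j), 0.27-0.36j, (-0.16+0.01j), (-0.78-0.39j)], [(-0.2+0.44j), 0.03-0.61j, 0.37+0.49j, (0.05-0.21j), 0.80-0.89j], [(0.1+0.32j), -0.26-0.33j, 0.42+0.09j, (-0.07-0.13j), (0.02-0.83j)], [(-0.37-0.25j), (0.55+0.13j), -0.51+0.25j, (0.18+0.08j), (0.67+0.88j)]] + [[-0.05-0.01j, 0.05+0.03j, -0.02-0.06j, 0.02+0.01j, 0.11-0.02j], [(0.35-0.05j), (-0.43-0.1j), (0.27+0.36j), -0.16-0.01j, -0.78+0.39j], [(-0.2-0.44j), 0.03+0.61j, (0.37-0.49j), 0.05+0.21j, (0.8+0.89j)], [0.10-0.32j, (-0.26+0.33j), (0.42-0.09j), -0.07+0.13j, (0.02+0.83j)], [-0.37+0.25j, 0.55-0.13j, -0.51-0.25j, (0.18-0.08j), (0.67-0.88j)]] + [[0.03+0.29j, (-0.15-0.16j), -0.05-0.02j, 0.00-0.12j, -0.12-0.21j], [0.21+0.12j, -0.18+0.02j, (-0.04+0.03j), -0.08-0.06j, (-0.19-0.02j)], [(0.12+0.04j), -0.09+0.03j, (-0.02+0.02j), (-0.05-0.02j), -0.11+0.01j], [-0.01+0.24j, (-0.1-0.15j), -0.04-0.02j, 0.01-0.10j, (-0.07-0.18j)], [(-0.06+0.03j), 0.02-0.05j, -0.00-0.01j, 0.03-0.01j, (0.03-0.04j)]] + [[0.03-0.29j, -0.15+0.16j, (-0.05+0.02j), 0.12j, (-0.12+0.21j)], [0.21-0.12j, -0.18-0.02j, -0.04-0.03j, -0.08+0.06j, (-0.19+0.02j)], [0.12-0.04j, -0.09-0.03j, (-0.02-0.02j), -0.05+0.02j, (-0.11-0.01j)], [-0.01-0.24j, (-0.1+0.15j), -0.04+0.02j, 0.01+0.10j, -0.07+0.18j], [(-0.06-0.03j), (0.02+0.05j), -0.00+0.01j, (0.03+0.01j), (0.03+0.04j)]] + [[(-0.03-0j), (0.02+0j), -0.00-0.00j, 0.03+0.00j, 0.03+0.00j], [(-0-0j), 0j, (-0-0j), 0.00+0.00j, 0j], [(-0.01-0j), 0j, -0.00-0.00j, 0.01+0.00j, (0.01+0j)], [(-0.06-0j), 0.03+0.00j, (-0.01-0j), 0.06+0.00j, (0.06+0j)], [-0.00-0.00j, 0.00+0.00j, (-0-0j), 0.00+0.00j, 0.00+0.00j]]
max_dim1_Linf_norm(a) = 1.94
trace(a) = 0.78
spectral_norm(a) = 3.58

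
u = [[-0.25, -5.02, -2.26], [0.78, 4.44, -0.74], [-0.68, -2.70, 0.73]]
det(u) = -2.042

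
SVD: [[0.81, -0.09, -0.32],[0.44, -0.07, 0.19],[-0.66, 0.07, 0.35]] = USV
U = [[-0.73, 0.11, 0.68], [-0.3, -0.94, -0.17], [0.62, -0.33, 0.71]]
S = [1.2, 0.35, 0.0]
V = [[-0.94, 0.11, 0.33],[-0.32, 0.1, -0.94],[0.13, 0.99, 0.06]]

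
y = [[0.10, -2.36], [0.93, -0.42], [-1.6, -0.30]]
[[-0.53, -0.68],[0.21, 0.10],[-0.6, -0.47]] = y@[[0.33, 0.24], [0.24, 0.3]]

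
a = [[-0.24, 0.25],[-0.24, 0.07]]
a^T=[[-0.24,-0.24], [0.25,0.07]]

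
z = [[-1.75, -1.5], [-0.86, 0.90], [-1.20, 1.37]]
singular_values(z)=[2.31, 2.2]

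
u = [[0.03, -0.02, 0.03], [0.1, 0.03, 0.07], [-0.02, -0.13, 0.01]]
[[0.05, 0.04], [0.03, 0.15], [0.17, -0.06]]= u @[[0.42,0.36], [-1.37,0.5], [0.42,1.45]]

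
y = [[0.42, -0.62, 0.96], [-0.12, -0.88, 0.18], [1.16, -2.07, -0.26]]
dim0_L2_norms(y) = [1.24, 2.33, 1.01]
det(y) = 1.36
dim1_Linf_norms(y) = [0.96, 0.88, 2.07]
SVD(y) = [[-0.30, -0.92, -0.25], [-0.29, -0.17, 0.94], [-0.91, 0.36, -0.21]] @ diag([2.591591410044707, 1.006572137467851, 0.5216957882290114]) @ [[-0.44, 0.90, -0.04], [0.05, -0.02, -1.00], [-0.9, -0.44, -0.03]]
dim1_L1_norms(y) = [2.0, 1.18, 3.49]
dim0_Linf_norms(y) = [1.16, 2.07, 0.96]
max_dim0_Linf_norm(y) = 2.07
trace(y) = -0.72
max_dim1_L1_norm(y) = 3.49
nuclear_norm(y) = 4.12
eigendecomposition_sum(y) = [[(0.82+0j), (-0.71+0j), (0.46-0j)], [0.01+0.00j, (-0.01+0j), 0.01-0.00j], [(0.65+0j), -0.56+0.00j, (0.36-0j)]] + [[(-0.2-0.03j), 0.04+0.77j, 0.25+0.02j], [-0.06-0.13j, (-0.44+0.33j), (0.09+0.16j)], [0.26-0.15j, -0.75-0.85j, -0.31+0.20j]] + [[(-0.2+0.03j), (0.04-0.77j), (0.25-0.02j)], [-0.06+0.13j, (-0.44-0.33j), (0.09-0.16j)], [0.26+0.15j, (-0.75+0.85j), -0.31-0.20j]]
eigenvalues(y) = [(1.17+0j), (-0.95+0.51j), (-0.95-0.51j)]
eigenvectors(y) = [[0.78+0.00j,  -0.41-0.32j,  -0.41+0.32j], [(0.01+0j),  0.03-0.37j,  (0.03+0.37j)], [0.62+0.00j,  0.77+0.00j,  (0.77-0j)]]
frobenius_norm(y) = 2.83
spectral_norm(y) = 2.59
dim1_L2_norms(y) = [1.22, 0.91, 2.39]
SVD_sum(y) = [[0.35, -0.70, 0.03],[0.33, -0.67, 0.03],[1.04, -2.11, 0.09]] + [[-0.04, 0.02, 0.92], [-0.01, 0.00, 0.17], [0.02, -0.01, -0.36]] + [[0.12, 0.06, 0.0], [-0.44, -0.22, -0.02], [0.1, 0.05, 0.00]]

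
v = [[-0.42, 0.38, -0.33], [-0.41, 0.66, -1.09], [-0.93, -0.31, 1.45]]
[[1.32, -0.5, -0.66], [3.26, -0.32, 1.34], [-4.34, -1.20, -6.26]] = v@[[1.92, 0.68, 2.08],[5.0, -1.11, -2.48],[-0.69, -0.63, -3.51]]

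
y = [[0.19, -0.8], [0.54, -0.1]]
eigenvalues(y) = [(0.04+0.64j), (0.04-0.64j)]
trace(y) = 0.09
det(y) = 0.41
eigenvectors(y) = [[(0.77+0j), 0.77-0.00j], [0.14-0.62j, (0.14+0.62j)]]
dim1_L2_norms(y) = [0.82, 0.55]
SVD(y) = [[-0.93, -0.38],[-0.38, 0.93]] @ diag([0.8662529145452807, 0.47676607266227183]) @ [[-0.44,0.90], [0.9,0.44]]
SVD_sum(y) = [[0.35, -0.72], [0.14, -0.29]] + [[-0.16, -0.08], [0.4, 0.19]]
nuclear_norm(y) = 1.34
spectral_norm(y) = 0.87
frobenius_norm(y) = 0.99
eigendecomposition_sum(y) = [[(0.09+0.32j),-0.40+0.03j],[0.27-0.02j,-0.05+0.33j]] + [[0.09-0.32j, (-0.4-0.03j)], [0.27+0.02j, (-0.05-0.33j)]]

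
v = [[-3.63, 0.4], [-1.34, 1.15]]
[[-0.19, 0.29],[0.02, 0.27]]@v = [[0.3, 0.26], [-0.43, 0.32]]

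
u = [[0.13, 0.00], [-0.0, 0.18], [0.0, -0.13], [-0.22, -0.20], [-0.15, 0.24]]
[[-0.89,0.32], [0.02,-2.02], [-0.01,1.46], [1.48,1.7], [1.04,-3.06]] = u@ [[-6.81,2.46], [0.09,-11.22]]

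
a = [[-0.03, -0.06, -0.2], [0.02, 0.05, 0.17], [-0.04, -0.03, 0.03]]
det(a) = -0.000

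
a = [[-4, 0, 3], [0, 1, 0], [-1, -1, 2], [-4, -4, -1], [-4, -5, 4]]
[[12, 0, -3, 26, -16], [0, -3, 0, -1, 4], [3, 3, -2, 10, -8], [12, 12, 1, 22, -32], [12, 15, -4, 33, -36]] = a @ [[-3, 0, 0, -5, 4], [0, -3, 0, -1, 4], [0, 0, -1, 2, 0]]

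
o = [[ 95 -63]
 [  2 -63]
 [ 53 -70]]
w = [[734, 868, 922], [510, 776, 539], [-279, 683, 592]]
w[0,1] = 868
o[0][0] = 95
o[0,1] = -63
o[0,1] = -63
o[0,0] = 95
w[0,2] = 922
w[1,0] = 510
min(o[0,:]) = -63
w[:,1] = [868, 776, 683]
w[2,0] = -279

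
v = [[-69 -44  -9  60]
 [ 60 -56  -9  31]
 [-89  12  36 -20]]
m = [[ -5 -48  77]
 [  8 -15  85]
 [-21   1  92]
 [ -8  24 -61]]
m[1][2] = 85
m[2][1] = 1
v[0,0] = -69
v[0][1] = -44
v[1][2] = -9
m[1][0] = 8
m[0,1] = -48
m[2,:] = [-21, 1, 92]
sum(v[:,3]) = 71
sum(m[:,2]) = 193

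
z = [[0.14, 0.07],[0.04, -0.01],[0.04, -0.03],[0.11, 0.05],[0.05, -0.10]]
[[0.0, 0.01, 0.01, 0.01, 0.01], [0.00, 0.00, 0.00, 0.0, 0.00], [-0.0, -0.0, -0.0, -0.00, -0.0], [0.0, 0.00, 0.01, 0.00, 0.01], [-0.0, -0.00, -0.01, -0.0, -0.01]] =z@[[0.01,0.02,0.03,0.02,0.03],[0.03,0.05,0.07,0.04,0.07]]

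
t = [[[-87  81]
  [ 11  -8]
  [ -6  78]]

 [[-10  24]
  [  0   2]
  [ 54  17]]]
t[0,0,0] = -87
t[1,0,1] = 24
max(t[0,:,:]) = 81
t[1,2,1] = 17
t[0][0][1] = 81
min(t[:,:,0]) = -87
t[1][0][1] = 24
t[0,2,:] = [-6, 78]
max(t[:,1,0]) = 11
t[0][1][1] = -8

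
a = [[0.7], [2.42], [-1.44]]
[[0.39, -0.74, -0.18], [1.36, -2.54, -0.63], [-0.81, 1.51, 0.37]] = a @ [[0.56, -1.05, -0.26]]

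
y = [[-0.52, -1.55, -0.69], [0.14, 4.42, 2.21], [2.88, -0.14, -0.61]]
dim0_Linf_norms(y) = [2.88, 4.42, 2.21]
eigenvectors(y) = [[-0.0, -0.16, 0.29],[0.41, 0.44, -0.93],[-0.91, -0.88, 0.22]]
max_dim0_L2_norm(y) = 4.69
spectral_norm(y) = 5.24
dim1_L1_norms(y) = [2.76, 6.77, 3.63]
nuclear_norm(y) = 8.21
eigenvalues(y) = [-0.54, -0.02, 3.85]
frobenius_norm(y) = 6.02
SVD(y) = [[0.33, 0.16, 0.93], [-0.94, -0.01, 0.33], [0.06, -0.99, 0.15]] @ diag([5.2403654658181615, 2.968798255737271, 0.0025887046486287343]) @ [[-0.02, -0.89, -0.45], [-0.99, -0.05, 0.16], [-0.16, 0.45, -0.88]]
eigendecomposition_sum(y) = [[0.00, 0.0, -0.0], [-1.50, -0.47, 0.04], [3.37, 1.05, -0.08]] + [[-0.02, -0.01, -0.0],[0.06, 0.02, 0.01],[-0.12, -0.04, -0.02]] + [[-0.5, -1.54, -0.69], [1.58, 4.87, 2.16], [-0.37, -1.15, -0.51]]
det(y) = 0.04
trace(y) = 3.29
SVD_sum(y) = [[-0.04,-1.52,-0.76], [0.11,4.42,2.22], [-0.01,-0.3,-0.15]] + [[-0.48, -0.03, 0.08], [0.03, 0.0, -0.0], [2.89, 0.16, -0.46]] + [[-0.00, 0.00, -0.0],[-0.00, 0.0, -0.00],[-0.00, 0.0, -0.0]]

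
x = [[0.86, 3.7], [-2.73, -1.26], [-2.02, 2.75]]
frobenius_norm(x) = 5.93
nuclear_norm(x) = 8.28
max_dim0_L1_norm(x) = 7.71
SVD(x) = [[-0.79,  0.14], [0.32,  -0.74], [-0.53,  -0.65]] @ diag([4.790273667925215, 3.488019235380205]) @ [[-0.1,  -1.0],[1.00,  -0.10]]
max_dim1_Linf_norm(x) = 3.7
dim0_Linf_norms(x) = [2.73, 3.7]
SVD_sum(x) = [[0.37,3.75], [-0.15,-1.52], [0.25,2.52]] + [[0.49, -0.05], [-2.58, 0.26], [-2.27, 0.23]]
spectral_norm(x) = 4.79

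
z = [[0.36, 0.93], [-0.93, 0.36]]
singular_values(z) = [1.0, 1.0]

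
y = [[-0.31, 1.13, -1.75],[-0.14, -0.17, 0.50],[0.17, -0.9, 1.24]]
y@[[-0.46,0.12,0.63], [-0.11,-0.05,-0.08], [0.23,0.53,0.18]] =[[-0.38, -1.02, -0.6],  [0.20, 0.26, 0.02],  [0.31, 0.72, 0.40]]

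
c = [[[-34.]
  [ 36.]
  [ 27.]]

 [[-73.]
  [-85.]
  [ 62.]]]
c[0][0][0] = -34.0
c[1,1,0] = -85.0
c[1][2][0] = 62.0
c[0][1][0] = 36.0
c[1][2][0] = 62.0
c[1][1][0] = -85.0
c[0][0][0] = -34.0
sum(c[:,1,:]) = -49.0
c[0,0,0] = -34.0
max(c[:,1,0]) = 36.0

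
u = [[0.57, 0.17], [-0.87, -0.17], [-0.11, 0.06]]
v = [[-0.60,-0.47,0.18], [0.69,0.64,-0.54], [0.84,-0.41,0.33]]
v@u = [[0.05, -0.01], [-0.10, -0.02], [0.80, 0.23]]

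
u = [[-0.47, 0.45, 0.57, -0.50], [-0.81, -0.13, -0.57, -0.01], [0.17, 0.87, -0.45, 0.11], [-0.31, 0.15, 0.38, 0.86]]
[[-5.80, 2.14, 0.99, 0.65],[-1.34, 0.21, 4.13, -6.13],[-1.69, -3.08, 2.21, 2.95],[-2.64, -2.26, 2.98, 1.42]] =u @ [[4.31, -1.02, -4.33, 4.74],[-4.30, -2.08, 2.25, 3.91],[-2.81, 1.61, -1.65, 3.11],[0.48, -3.35, 2.24, 1.3]]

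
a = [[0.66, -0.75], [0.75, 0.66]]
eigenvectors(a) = [[0.71+0.00j, (0.71-0j)], [-0.71j, 0.00+0.71j]]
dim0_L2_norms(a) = [1.0, 1.0]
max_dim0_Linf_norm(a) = 0.75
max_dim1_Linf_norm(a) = 0.75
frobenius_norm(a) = 1.41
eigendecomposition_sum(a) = [[(0.33+0.37j), -0.38+0.33j], [(0.37-0.33j), (0.33+0.37j)]] + [[(0.33-0.37j), (-0.38-0.33j)], [(0.37+0.33j), 0.33-0.37j]]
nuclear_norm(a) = 2.00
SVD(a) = [[-0.75,-0.66], [0.66,-0.75]] @ diag([0.9990495483208028, 0.9990495483208026]) @ [[0.00, 1.00], [-1.00, -0.0]]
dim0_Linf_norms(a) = [0.75, 0.75]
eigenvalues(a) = [(0.66+0.75j), (0.66-0.75j)]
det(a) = 1.00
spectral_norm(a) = 1.00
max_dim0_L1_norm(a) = 1.41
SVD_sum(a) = [[0.00, -0.75], [0.0, 0.66]] + [[0.66, 0.0],[0.75, 0.0]]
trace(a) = 1.32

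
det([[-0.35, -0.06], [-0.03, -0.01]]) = 0.002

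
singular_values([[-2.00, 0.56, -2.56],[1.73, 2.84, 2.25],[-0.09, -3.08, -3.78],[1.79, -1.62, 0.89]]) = [6.47, 3.68, 1.42]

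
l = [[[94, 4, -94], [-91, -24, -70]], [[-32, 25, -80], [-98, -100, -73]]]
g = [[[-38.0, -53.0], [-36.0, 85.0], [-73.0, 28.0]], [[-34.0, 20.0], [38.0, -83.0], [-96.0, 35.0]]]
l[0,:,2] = [-94, -70]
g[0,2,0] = -73.0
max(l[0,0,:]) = 94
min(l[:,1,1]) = -100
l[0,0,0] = 94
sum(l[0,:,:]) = -181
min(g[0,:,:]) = -73.0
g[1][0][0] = -34.0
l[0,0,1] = 4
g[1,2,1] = 35.0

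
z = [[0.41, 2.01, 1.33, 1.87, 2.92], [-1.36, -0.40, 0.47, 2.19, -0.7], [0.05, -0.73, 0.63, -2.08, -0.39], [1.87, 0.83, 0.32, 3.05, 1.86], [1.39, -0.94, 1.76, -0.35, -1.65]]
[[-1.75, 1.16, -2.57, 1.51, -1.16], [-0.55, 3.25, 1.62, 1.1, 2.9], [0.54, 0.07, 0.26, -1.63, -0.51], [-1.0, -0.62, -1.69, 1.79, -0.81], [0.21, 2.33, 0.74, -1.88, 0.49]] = z@[[0.12, -0.82, -0.44, -0.24, -0.74], [-0.34, 0.2, -0.67, 0.09, -0.48], [-0.30, 1.57, -0.00, -0.42, 0.29], [-0.21, 0.47, 0.19, 0.56, 0.57], [-0.11, -0.64, -0.48, 0.32, -0.46]]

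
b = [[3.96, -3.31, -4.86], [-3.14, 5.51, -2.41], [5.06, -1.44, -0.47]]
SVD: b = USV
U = [[-0.65, 0.64, 0.41], [0.57, 0.77, -0.30], [-0.51, 0.03, -0.86]]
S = [9.38, 5.39, 2.66]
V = [[-0.74, 0.64, 0.22],[0.06, 0.38, -0.92],[-0.67, -0.67, -0.32]]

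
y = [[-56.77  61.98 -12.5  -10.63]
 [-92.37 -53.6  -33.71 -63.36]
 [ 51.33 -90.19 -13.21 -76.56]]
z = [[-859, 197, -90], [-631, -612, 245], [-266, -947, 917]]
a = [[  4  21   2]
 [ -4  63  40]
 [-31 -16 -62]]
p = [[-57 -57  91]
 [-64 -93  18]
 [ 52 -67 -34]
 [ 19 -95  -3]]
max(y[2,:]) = 51.33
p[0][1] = -57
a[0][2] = 2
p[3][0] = 19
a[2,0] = -31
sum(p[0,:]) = -23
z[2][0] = -266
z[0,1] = 197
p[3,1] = -95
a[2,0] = -31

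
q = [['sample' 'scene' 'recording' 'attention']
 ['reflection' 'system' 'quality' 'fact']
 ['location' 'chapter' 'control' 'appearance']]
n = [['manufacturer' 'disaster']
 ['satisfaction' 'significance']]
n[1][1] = 'significance'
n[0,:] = ['manufacturer', 'disaster']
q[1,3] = 'fact'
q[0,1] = 'scene'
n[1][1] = 'significance'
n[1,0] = 'satisfaction'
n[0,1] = 'disaster'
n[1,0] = 'satisfaction'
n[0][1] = 'disaster'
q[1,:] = ['reflection', 'system', 'quality', 'fact']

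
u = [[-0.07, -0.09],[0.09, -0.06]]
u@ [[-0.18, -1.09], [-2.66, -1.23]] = [[0.25, 0.19], [0.14, -0.02]]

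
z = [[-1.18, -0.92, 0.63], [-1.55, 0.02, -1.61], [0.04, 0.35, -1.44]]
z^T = [[-1.18, -1.55, 0.04], [-0.92, 0.02, 0.35], [0.63, -1.61, -1.44]]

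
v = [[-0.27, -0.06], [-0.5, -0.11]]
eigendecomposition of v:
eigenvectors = [[-0.48, 0.22], [-0.88, -0.98]]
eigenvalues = [-0.38, 0.0]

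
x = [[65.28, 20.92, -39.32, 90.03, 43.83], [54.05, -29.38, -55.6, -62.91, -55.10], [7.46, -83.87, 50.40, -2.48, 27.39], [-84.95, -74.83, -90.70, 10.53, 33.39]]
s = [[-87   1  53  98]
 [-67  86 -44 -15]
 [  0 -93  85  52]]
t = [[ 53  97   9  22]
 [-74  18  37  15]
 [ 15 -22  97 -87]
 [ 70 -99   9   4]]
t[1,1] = 18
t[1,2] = 37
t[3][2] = 9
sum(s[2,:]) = 44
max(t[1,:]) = 37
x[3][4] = 33.39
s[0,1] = 1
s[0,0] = -87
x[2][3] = -2.48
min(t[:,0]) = -74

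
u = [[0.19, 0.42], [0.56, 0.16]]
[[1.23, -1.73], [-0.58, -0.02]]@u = [[-0.74, 0.24], [-0.12, -0.25]]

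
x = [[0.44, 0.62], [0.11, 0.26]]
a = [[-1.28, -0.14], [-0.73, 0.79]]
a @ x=[[-0.58,-0.83], [-0.23,-0.25]]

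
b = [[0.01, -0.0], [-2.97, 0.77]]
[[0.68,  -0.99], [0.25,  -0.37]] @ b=[[2.95, -0.76], [1.1, -0.28]]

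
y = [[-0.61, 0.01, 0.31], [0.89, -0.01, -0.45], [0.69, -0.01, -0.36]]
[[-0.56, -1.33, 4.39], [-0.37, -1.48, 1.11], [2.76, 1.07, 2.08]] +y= [[-1.17, -1.32, 4.70], [0.52, -1.49, 0.66], [3.45, 1.06, 1.72]]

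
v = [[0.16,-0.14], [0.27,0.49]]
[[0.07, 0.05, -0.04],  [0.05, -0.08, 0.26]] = v@[[0.38,0.1,0.14], [-0.10,-0.21,0.45]]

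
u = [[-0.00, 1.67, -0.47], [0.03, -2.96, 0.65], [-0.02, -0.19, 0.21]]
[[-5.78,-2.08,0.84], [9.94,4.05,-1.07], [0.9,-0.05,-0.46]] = u@[[-1.21, 2.3, -2.48],[-3.06, -1.69, -0.24],[1.42, -1.57, -2.63]]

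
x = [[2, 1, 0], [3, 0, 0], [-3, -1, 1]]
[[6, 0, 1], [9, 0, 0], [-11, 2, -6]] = x@[[3, 0, 0], [0, 0, 1], [-2, 2, -5]]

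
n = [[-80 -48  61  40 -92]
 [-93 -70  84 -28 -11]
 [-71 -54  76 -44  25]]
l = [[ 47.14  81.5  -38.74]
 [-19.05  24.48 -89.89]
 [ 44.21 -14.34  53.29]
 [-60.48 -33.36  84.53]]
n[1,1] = -70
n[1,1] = -70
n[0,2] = 61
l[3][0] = -60.48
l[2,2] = 53.29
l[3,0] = -60.48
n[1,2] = 84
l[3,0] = -60.48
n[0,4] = -92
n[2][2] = 76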